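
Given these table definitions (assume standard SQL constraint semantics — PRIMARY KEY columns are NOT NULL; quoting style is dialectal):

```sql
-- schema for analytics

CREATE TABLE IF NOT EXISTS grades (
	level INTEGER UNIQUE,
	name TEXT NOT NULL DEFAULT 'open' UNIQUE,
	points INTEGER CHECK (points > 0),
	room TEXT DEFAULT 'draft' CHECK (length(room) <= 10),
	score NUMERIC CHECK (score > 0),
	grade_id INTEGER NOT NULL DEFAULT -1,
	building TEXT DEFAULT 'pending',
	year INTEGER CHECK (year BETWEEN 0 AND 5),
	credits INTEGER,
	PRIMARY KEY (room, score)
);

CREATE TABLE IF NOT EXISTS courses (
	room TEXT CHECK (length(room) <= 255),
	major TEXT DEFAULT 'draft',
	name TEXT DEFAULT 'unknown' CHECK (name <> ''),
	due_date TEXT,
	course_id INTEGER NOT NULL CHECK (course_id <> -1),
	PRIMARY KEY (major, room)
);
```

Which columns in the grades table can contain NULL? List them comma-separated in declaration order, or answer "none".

level, points, building, year, credits

- level: UNIQUE does not imply NOT NULL → nullable.
- name: declared NOT NULL → not nullable.
- points: CHECK does not forbid NULL (a CHECK constraint passes when its expression is NULL) → nullable.
- room: part of the PRIMARY KEY, which implies NOT NULL → not nullable.
- score: part of the PRIMARY KEY, which implies NOT NULL → not nullable.
- grade_id: declared NOT NULL → not nullable.
- building: DEFAULT only fills an omitted column; an explicit NULL is still allowed → nullable.
- year: CHECK does not forbid NULL (a CHECK constraint passes when its expression is NULL) → nullable.
- credits: no NOT NULL constraint applies → nullable.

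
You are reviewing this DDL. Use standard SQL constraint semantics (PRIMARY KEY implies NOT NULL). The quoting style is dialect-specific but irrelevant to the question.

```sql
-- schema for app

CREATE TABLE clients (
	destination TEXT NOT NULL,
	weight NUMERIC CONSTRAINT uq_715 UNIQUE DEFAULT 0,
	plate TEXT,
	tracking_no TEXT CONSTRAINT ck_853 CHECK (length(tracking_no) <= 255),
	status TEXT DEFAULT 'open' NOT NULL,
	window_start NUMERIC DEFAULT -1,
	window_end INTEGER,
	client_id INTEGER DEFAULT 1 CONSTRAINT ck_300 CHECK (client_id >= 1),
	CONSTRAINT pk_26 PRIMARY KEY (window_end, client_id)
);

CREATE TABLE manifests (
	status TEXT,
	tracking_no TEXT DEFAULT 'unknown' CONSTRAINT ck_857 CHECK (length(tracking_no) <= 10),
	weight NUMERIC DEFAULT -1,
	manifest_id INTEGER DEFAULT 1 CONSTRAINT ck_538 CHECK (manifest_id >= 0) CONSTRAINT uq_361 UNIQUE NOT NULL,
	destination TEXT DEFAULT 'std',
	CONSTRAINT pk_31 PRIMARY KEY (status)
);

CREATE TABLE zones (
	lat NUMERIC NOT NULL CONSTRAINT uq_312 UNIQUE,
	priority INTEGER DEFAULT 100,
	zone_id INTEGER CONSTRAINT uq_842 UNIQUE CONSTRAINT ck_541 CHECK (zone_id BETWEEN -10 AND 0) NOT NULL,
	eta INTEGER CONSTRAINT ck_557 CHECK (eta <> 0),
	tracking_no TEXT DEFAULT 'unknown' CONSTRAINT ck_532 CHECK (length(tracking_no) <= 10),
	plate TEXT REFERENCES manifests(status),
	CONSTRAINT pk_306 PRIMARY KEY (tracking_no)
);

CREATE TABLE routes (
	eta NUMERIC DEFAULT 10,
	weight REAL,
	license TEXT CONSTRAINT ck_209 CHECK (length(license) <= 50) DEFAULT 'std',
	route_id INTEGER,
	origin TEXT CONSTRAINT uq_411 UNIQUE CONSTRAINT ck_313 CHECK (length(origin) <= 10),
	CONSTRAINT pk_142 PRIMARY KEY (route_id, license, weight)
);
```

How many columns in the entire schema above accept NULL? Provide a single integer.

12

clients: 4 nullable (weight, plate, tracking_no, window_start — PK (window_end, client_id) and explicit NOT NULL columns excluded).
manifests: 3 nullable (tracking_no, weight, destination — PK (status) and explicit NOT NULL columns excluded).
zones: 3 nullable (priority, eta, plate — PK (tracking_no) and explicit NOT NULL columns excluded).
routes: 2 nullable (eta, origin — PK (route_id, license, weight) and explicit NOT NULL columns excluded).
Total: 4 + 3 + 3 + 2 = 12.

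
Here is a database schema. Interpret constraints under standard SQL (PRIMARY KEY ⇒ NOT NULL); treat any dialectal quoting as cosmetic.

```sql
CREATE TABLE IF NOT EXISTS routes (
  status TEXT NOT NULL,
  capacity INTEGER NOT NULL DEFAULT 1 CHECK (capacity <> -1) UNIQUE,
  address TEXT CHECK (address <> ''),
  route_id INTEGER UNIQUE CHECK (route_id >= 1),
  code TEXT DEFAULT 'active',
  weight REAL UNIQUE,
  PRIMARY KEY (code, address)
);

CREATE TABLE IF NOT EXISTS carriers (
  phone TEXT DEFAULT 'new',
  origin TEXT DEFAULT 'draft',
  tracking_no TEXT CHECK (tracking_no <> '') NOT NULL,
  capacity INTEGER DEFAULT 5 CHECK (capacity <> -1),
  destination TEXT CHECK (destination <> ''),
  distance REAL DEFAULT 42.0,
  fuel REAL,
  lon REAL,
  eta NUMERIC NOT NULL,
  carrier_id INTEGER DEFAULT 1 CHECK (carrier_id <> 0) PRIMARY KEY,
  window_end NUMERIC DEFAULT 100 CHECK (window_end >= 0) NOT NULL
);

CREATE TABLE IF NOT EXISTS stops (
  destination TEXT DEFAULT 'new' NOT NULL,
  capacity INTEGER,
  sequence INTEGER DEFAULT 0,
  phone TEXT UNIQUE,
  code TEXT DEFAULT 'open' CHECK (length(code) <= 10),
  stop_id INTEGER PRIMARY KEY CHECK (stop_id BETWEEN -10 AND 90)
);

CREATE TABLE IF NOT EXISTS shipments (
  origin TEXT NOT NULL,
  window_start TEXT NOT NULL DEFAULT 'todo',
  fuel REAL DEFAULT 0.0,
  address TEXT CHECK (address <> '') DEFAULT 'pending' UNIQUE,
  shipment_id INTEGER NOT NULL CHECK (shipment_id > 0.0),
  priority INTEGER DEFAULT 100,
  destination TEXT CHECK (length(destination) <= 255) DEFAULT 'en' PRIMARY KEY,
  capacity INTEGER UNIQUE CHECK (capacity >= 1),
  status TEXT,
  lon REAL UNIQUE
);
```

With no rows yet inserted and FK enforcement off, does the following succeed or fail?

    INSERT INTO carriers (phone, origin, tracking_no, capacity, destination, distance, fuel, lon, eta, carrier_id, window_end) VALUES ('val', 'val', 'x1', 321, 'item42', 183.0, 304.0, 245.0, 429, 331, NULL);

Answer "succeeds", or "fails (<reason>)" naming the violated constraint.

fails (NOT NULL on window_end)

window_end is explicitly set to NULL, but window_end is declared NOT NULL.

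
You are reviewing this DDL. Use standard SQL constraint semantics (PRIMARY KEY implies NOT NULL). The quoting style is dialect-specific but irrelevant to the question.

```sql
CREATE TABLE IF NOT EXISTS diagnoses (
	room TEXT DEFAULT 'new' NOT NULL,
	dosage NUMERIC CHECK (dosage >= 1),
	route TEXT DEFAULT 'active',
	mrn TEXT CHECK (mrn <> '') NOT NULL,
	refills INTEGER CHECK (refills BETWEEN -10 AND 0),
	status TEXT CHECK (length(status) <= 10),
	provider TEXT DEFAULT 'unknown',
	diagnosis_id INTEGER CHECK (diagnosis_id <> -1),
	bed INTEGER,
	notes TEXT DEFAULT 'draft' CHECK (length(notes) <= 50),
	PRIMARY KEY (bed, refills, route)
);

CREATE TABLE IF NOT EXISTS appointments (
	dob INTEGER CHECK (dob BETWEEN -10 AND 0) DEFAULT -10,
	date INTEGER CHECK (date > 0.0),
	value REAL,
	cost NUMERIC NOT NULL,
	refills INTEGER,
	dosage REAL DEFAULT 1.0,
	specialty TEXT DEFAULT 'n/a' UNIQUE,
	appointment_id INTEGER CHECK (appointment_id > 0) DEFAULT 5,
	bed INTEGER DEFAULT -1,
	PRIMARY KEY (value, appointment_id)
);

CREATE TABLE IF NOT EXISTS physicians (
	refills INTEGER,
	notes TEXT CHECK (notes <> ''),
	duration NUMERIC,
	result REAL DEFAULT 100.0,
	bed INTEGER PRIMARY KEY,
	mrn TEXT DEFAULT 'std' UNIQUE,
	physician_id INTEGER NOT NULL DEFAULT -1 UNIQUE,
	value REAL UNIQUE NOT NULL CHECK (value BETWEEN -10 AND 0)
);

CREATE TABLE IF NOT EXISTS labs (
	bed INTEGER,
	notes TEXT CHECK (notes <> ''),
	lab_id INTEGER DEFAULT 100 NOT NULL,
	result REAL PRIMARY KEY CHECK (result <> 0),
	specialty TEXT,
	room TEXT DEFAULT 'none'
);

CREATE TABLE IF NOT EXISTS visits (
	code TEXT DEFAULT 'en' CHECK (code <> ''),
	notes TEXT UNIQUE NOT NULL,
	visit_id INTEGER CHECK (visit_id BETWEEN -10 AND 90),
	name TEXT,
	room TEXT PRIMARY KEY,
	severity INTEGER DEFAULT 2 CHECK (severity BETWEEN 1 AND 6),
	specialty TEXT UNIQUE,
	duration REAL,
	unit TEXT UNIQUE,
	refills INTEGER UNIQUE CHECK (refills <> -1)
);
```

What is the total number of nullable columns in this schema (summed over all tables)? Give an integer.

diagnoses: 5 nullable (dosage, status, provider, diagnosis_id, notes — PK (bed, refills, route) and explicit NOT NULL columns excluded).
appointments: 6 nullable (dob, date, refills, dosage, specialty, bed — PK (value, appointment_id) and explicit NOT NULL columns excluded).
physicians: 5 nullable (refills, notes, duration, result, mrn — PK (bed) and explicit NOT NULL columns excluded).
labs: 4 nullable (bed, notes, specialty, room — PK (result) and explicit NOT NULL columns excluded).
visits: 8 nullable (code, visit_id, name, severity, specialty, duration, unit, refills — PK (room) and explicit NOT NULL columns excluded).
Total: 5 + 6 + 5 + 4 + 8 = 28.

28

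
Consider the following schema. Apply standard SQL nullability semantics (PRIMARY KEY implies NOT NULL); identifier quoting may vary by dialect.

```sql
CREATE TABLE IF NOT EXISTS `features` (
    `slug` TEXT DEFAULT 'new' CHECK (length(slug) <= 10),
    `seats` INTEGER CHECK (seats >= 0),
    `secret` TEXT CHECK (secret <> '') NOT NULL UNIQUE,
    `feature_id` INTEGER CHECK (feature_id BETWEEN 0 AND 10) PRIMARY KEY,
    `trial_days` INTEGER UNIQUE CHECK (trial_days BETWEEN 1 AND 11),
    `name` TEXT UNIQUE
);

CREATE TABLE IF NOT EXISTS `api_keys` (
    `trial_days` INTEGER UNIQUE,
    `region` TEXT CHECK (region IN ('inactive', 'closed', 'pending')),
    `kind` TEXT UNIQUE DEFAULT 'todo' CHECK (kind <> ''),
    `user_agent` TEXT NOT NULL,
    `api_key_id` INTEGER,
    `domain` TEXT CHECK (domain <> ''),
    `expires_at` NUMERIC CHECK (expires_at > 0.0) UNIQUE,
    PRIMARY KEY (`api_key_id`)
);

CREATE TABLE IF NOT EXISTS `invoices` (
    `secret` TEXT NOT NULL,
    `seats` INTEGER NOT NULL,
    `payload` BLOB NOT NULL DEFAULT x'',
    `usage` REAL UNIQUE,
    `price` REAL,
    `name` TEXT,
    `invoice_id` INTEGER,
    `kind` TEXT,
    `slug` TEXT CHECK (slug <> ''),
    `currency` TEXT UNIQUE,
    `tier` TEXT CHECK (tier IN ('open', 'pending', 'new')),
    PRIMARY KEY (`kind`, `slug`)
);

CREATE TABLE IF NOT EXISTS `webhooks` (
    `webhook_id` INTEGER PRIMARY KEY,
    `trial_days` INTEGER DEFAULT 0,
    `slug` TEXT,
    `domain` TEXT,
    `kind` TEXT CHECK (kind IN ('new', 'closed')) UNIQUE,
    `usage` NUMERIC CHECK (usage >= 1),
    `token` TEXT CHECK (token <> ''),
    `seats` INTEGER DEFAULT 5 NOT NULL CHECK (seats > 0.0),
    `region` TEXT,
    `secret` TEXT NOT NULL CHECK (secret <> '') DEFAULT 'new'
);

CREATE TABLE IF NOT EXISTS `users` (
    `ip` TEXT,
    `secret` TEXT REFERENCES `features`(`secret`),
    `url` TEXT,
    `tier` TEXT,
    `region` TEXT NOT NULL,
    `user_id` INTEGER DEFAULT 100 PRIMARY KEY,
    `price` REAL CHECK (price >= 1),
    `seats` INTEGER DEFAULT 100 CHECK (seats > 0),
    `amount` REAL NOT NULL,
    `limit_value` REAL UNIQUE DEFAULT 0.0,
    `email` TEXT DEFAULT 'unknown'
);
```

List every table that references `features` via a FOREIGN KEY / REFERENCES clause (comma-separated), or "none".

- users.secret references features(secret).

users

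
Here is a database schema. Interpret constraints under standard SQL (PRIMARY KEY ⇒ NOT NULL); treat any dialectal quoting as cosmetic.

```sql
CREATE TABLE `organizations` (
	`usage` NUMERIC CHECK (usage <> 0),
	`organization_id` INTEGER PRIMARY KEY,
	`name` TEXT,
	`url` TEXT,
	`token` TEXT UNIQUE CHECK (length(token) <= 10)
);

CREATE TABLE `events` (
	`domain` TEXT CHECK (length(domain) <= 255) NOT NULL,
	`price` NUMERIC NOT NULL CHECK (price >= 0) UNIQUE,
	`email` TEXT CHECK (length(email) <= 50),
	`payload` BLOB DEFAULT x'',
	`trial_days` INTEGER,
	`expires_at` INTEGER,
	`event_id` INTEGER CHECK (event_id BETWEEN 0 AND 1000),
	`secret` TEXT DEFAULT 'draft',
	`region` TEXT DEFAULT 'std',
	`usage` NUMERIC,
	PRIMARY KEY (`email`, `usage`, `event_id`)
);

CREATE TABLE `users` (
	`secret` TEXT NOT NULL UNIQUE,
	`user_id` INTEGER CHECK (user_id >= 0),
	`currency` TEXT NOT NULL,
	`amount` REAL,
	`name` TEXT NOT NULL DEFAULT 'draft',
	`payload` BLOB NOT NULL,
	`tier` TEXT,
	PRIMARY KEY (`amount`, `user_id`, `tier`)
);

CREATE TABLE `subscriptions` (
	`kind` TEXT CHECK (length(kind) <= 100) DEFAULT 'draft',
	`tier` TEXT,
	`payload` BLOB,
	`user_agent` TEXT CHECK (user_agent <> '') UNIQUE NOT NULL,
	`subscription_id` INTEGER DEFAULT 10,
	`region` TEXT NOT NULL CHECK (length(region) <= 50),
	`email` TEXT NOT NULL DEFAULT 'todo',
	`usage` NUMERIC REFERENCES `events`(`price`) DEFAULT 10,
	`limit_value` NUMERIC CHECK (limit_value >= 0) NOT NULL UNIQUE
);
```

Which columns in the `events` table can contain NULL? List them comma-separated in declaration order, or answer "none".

payload, trial_days, expires_at, secret, region

- domain: declared NOT NULL → not nullable.
- price: declared NOT NULL → not nullable.
- email: part of the PRIMARY KEY, which implies NOT NULL → not nullable.
- payload: DEFAULT only fills an omitted column; an explicit NULL is still allowed → nullable.
- trial_days: no NOT NULL constraint applies → nullable.
- expires_at: no NOT NULL constraint applies → nullable.
- event_id: part of the PRIMARY KEY, which implies NOT NULL → not nullable.
- secret: DEFAULT only fills an omitted column; an explicit NULL is still allowed → nullable.
- region: DEFAULT only fills an omitted column; an explicit NULL is still allowed → nullable.
- usage: part of the PRIMARY KEY, which implies NOT NULL → not nullable.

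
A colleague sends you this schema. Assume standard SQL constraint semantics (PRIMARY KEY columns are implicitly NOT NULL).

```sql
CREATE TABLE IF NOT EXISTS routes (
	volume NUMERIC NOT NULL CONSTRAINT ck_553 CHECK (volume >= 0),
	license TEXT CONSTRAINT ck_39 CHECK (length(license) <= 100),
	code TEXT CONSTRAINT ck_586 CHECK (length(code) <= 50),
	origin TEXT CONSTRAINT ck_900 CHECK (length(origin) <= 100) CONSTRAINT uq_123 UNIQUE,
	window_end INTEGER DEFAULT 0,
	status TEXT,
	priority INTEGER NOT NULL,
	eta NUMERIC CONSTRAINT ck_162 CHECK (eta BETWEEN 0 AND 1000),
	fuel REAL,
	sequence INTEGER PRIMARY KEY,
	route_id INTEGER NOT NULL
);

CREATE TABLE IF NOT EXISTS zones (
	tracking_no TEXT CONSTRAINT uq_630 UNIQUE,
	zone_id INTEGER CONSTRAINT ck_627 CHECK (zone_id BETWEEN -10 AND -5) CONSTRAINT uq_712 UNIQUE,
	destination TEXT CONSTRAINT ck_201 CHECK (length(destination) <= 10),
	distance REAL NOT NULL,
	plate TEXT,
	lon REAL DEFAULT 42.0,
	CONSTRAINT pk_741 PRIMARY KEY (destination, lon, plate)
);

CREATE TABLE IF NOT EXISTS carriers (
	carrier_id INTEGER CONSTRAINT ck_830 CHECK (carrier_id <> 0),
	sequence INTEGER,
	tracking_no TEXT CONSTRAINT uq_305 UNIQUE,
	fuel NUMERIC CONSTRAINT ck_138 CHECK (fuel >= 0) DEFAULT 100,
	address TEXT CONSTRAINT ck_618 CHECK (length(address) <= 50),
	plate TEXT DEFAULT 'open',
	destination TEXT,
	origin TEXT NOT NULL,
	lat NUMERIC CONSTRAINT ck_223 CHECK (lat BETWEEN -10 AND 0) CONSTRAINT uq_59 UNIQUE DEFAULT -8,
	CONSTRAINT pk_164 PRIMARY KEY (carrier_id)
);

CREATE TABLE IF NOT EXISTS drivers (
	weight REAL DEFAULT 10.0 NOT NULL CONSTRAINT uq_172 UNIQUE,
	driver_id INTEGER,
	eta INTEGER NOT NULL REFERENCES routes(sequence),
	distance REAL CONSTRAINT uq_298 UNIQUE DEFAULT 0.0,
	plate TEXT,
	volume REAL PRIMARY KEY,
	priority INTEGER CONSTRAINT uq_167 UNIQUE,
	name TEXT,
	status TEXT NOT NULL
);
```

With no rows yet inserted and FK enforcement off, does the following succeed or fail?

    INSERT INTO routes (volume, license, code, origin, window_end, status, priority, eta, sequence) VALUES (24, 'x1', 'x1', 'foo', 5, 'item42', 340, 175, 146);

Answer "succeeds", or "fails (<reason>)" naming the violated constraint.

fails (NOT NULL on route_id)

route_id is omitted from the column list and has no DEFAULT, so it would receive NULL.
But route_id is declared NOT NULL.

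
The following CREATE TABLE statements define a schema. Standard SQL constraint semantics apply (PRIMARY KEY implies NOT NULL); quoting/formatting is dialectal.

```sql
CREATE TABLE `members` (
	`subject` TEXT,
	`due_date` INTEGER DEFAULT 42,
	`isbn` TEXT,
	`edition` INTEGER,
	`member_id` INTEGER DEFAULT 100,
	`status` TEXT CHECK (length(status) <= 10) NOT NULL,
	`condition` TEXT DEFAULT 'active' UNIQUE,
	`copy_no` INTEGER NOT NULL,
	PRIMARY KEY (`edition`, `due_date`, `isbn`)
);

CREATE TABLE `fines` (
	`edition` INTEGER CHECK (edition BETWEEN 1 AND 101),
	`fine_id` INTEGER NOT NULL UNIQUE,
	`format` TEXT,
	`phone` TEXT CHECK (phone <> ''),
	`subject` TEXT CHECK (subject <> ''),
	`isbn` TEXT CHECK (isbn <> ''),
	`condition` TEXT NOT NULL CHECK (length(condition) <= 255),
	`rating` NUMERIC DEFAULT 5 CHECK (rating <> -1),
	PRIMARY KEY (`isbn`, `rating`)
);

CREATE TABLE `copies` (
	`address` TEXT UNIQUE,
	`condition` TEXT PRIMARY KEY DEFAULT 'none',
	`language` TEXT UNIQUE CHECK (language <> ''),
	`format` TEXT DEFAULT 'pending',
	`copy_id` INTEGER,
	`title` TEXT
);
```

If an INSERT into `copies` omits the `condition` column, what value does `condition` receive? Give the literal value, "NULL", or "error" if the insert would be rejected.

'none'

condition has an explicit DEFAULT 'none'.
When the column is omitted from an INSERT, that default is used.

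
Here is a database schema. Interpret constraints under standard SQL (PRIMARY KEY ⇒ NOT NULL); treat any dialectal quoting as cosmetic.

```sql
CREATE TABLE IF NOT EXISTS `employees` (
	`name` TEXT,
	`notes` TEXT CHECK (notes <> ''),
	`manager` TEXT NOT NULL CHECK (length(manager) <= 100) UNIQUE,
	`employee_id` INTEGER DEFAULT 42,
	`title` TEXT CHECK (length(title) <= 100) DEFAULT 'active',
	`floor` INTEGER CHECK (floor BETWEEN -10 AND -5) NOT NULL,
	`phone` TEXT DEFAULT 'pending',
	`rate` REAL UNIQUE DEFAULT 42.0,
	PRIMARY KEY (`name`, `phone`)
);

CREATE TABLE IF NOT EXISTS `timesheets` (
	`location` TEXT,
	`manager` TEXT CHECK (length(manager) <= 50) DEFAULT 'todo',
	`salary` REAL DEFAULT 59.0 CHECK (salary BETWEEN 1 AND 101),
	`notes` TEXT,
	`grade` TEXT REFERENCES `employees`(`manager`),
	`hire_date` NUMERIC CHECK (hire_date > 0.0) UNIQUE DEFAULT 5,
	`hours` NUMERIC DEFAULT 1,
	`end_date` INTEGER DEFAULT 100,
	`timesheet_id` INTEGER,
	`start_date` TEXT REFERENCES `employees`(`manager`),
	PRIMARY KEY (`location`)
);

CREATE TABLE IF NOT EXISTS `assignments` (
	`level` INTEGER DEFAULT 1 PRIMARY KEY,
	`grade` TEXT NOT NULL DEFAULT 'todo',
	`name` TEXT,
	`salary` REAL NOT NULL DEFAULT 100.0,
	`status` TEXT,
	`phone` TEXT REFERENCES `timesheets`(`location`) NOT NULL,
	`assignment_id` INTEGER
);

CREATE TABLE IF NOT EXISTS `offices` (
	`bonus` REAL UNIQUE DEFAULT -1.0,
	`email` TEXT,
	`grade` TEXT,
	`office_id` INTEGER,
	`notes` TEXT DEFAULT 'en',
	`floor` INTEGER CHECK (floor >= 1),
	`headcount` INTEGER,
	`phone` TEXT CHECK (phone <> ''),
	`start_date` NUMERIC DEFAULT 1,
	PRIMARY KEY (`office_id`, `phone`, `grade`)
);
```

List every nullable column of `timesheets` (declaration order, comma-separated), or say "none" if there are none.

- location: part of the PRIMARY KEY, which implies NOT NULL → not nullable.
- manager: CHECK does not forbid NULL (a CHECK constraint passes when its expression is NULL) → nullable.
- salary: CHECK does not forbid NULL (a CHECK constraint passes when its expression is NULL) → nullable.
- notes: no NOT NULL constraint applies → nullable.
- grade: a foreign key column may be NULL unless separately constrained → nullable.
- hire_date: CHECK does not forbid NULL (a CHECK constraint passes when its expression is NULL) → nullable.
- hours: DEFAULT only fills an omitted column; an explicit NULL is still allowed → nullable.
- end_date: DEFAULT only fills an omitted column; an explicit NULL is still allowed → nullable.
- timesheet_id: no NOT NULL constraint applies → nullable.
- start_date: a foreign key column may be NULL unless separately constrained → nullable.

manager, salary, notes, grade, hire_date, hours, end_date, timesheet_id, start_date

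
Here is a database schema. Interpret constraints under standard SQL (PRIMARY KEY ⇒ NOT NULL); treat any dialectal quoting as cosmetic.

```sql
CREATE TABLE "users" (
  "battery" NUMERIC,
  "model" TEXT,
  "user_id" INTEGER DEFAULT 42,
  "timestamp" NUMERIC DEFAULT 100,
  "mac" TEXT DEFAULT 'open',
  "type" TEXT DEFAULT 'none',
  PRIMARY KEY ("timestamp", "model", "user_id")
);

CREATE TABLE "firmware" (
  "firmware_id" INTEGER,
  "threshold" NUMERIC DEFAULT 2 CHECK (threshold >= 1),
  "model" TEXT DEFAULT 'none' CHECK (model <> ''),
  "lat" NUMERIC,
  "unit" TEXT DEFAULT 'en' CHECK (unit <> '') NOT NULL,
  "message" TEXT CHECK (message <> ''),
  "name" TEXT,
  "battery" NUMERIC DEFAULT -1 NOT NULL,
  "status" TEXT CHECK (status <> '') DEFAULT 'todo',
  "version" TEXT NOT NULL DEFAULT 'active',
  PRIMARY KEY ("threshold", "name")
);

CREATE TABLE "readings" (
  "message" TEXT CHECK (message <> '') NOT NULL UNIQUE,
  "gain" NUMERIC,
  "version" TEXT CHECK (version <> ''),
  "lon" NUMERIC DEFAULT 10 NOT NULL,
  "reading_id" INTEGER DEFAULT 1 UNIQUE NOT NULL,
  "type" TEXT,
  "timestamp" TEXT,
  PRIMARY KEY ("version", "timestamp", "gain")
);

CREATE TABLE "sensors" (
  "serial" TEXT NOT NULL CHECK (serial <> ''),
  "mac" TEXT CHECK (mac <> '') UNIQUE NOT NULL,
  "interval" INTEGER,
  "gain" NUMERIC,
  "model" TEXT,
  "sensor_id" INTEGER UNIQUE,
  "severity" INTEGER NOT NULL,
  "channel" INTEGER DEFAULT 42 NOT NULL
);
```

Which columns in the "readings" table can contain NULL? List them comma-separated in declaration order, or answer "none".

type

- message: declared NOT NULL → not nullable.
- gain: part of the PRIMARY KEY, which implies NOT NULL → not nullable.
- version: part of the PRIMARY KEY, which implies NOT NULL → not nullable.
- lon: declared NOT NULL → not nullable.
- reading_id: declared NOT NULL → not nullable.
- type: no NOT NULL constraint applies → nullable.
- timestamp: part of the PRIMARY KEY, which implies NOT NULL → not nullable.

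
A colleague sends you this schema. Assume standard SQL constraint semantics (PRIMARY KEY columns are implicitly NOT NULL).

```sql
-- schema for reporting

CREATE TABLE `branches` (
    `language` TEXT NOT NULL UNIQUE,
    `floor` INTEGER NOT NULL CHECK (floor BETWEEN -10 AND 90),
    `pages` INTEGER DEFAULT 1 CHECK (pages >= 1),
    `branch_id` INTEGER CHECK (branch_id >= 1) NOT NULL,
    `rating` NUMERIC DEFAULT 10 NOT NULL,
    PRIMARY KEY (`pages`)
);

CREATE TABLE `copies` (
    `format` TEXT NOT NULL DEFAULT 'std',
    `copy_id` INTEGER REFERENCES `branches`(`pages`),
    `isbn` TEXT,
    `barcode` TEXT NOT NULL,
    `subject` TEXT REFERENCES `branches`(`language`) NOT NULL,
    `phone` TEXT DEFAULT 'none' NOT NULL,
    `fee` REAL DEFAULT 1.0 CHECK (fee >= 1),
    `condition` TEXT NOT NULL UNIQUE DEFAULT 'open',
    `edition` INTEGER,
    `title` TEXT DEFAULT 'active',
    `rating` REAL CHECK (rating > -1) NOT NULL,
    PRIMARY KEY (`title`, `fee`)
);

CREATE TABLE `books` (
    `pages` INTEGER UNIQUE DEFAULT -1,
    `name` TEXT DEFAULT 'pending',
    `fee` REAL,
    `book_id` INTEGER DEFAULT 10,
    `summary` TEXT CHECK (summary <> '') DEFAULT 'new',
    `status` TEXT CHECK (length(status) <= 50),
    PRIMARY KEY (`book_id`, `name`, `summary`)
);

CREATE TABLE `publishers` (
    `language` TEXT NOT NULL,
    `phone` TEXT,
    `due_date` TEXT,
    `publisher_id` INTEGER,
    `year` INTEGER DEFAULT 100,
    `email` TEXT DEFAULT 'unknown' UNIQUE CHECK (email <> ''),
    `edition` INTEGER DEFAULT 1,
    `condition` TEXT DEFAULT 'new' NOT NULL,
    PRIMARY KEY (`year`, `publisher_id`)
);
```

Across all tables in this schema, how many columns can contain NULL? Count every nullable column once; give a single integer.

branches: 0 nullable (none — PK (pages) and explicit NOT NULL columns excluded).
copies: 3 nullable (copy_id, isbn, edition — PK (title, fee) and explicit NOT NULL columns excluded).
books: 3 nullable (pages, fee, status — PK (book_id, name, summary) and explicit NOT NULL columns excluded).
publishers: 4 nullable (phone, due_date, email, edition — PK (year, publisher_id) and explicit NOT NULL columns excluded).
Total: 0 + 3 + 3 + 4 = 10.

10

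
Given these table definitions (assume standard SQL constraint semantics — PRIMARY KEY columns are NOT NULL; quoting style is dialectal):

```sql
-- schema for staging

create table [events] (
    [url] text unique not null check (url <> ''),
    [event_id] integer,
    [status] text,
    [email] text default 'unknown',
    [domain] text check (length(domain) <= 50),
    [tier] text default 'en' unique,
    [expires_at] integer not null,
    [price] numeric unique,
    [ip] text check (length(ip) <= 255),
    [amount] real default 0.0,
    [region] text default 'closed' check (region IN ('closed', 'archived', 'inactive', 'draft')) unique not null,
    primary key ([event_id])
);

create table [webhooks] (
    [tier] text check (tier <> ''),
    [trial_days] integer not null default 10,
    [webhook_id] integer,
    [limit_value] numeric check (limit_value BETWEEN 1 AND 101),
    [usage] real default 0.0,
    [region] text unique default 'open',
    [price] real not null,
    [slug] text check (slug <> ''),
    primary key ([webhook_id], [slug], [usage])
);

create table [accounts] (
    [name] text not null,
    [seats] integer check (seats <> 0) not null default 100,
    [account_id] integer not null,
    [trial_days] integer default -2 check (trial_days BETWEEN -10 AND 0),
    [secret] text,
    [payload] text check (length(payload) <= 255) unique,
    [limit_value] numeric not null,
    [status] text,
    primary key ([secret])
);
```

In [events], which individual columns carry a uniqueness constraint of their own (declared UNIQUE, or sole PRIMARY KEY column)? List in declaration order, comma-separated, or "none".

- url: declared UNIQUE → unique.
- event_id: single-column PRIMARY KEY → unique.
- status: no UNIQUE or single-column PK constraint.
- email: no UNIQUE or single-column PK constraint.
- domain: no UNIQUE or single-column PK constraint.
- tier: declared UNIQUE → unique.
- expires_at: no UNIQUE or single-column PK constraint.
- price: declared UNIQUE → unique.
- ip: no UNIQUE or single-column PK constraint.
- amount: no UNIQUE or single-column PK constraint.
- region: declared UNIQUE → unique.

url, event_id, tier, price, region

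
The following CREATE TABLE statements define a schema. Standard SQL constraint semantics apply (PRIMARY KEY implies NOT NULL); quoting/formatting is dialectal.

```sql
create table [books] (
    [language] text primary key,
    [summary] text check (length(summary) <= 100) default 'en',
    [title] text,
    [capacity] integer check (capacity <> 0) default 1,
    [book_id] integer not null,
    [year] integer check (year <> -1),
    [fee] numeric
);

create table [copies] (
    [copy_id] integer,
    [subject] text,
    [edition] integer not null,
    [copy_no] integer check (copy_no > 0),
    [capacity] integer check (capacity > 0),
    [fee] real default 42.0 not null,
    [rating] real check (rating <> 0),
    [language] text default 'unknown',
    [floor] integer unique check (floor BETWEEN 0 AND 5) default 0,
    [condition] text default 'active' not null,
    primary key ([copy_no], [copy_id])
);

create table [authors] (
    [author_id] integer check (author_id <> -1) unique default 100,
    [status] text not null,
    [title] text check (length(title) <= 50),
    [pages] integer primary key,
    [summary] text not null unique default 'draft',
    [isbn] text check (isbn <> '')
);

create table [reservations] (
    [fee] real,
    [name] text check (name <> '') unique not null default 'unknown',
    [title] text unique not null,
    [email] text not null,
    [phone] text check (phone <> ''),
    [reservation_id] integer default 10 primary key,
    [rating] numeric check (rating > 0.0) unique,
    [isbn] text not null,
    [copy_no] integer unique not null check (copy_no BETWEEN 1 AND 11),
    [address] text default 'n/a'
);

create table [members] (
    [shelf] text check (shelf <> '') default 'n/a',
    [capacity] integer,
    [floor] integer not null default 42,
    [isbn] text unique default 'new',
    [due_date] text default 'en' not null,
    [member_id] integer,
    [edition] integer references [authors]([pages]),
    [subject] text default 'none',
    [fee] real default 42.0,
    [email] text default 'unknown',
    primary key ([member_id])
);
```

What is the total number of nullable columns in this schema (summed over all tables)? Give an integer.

24

books: 5 nullable (summary, title, capacity, year, fee — PK (language) and explicit NOT NULL columns excluded).
copies: 5 nullable (subject, capacity, rating, language, floor — PK (copy_no, copy_id) and explicit NOT NULL columns excluded).
authors: 3 nullable (author_id, title, isbn — PK (pages) and explicit NOT NULL columns excluded).
reservations: 4 nullable (fee, phone, rating, address — PK (reservation_id) and explicit NOT NULL columns excluded).
members: 7 nullable (shelf, capacity, isbn, edition, subject, fee, email — PK (member_id) and explicit NOT NULL columns excluded).
Total: 5 + 5 + 3 + 4 + 7 = 24.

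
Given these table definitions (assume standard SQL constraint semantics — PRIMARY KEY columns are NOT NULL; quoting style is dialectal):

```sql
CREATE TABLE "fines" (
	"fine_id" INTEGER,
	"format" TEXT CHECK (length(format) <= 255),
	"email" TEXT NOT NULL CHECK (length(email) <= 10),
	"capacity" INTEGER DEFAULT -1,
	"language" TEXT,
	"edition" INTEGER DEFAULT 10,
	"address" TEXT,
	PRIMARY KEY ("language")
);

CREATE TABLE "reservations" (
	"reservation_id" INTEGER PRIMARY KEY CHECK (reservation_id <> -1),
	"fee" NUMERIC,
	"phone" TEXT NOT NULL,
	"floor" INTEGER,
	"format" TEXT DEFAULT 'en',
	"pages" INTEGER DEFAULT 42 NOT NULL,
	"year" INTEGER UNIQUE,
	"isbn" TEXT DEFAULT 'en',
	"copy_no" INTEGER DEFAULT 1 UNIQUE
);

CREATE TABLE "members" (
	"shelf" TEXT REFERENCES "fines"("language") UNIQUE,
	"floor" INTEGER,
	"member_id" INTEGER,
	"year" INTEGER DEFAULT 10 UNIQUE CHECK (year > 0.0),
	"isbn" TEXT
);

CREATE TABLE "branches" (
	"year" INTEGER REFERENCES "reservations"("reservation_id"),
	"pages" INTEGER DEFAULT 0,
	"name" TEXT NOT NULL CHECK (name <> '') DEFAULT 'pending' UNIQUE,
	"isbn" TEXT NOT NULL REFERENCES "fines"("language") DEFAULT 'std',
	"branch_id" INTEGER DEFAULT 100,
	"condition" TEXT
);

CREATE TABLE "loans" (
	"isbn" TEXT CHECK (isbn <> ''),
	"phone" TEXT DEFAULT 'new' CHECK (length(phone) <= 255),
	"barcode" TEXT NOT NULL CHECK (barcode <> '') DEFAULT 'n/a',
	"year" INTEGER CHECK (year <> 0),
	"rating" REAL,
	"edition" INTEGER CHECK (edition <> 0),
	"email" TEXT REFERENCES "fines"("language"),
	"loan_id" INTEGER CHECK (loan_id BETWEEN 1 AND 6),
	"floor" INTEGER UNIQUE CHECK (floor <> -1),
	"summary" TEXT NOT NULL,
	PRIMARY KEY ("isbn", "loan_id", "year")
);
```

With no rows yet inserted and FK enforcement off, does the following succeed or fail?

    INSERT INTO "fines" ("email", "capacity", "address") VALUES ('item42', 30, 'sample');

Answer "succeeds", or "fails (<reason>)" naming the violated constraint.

language is omitted from the column list and has no DEFAULT, so it would receive NULL.
But language is part of the PRIMARY KEY (implied NOT NULL).

fails (NOT NULL on language)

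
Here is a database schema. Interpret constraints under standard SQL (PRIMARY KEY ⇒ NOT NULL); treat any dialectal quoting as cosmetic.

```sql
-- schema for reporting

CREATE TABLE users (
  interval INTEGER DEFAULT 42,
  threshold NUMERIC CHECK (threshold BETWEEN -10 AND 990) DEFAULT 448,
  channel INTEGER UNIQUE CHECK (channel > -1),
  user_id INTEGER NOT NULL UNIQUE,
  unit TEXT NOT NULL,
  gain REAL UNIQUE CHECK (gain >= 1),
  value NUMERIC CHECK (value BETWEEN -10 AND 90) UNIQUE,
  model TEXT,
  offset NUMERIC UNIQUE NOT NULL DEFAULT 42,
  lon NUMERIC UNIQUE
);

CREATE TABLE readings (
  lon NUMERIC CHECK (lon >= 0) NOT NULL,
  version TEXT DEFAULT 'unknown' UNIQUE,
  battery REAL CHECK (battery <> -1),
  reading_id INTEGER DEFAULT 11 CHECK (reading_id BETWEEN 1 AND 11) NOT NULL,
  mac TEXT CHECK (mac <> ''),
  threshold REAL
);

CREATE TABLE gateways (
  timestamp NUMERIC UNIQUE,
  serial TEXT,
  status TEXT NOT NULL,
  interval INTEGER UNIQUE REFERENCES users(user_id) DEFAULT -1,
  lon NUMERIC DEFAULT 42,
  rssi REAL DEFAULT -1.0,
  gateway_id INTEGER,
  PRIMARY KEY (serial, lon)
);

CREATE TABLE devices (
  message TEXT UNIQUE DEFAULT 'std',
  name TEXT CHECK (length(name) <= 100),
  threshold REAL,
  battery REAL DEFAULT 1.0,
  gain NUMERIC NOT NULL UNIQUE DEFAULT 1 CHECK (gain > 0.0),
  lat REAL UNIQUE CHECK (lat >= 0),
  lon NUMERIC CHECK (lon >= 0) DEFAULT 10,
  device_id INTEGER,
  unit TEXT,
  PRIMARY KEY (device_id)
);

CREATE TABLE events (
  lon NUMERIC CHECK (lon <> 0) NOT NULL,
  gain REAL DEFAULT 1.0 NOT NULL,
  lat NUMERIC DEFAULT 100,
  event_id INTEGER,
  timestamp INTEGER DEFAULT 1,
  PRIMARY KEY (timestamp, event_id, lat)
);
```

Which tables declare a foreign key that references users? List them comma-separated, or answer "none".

gateways

- gateways.interval references users(user_id).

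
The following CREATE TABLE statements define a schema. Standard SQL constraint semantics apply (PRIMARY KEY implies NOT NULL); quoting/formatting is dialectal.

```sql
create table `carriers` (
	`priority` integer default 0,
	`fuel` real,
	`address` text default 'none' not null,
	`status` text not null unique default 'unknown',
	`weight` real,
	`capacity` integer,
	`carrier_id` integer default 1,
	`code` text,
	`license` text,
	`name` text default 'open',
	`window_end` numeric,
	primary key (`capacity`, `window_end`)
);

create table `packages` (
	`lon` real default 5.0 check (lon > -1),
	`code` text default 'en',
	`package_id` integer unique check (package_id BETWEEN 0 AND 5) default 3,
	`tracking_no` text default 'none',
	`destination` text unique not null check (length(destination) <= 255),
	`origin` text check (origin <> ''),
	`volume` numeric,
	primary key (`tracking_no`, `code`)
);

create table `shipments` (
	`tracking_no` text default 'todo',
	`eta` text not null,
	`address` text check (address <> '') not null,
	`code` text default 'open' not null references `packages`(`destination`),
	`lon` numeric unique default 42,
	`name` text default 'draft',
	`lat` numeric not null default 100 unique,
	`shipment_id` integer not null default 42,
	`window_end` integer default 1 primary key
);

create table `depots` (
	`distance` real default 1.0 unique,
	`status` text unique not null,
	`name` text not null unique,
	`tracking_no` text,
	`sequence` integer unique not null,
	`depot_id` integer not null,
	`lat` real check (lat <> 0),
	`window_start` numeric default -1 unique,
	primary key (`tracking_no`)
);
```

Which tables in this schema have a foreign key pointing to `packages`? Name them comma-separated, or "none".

shipments

- shipments.code references packages(destination).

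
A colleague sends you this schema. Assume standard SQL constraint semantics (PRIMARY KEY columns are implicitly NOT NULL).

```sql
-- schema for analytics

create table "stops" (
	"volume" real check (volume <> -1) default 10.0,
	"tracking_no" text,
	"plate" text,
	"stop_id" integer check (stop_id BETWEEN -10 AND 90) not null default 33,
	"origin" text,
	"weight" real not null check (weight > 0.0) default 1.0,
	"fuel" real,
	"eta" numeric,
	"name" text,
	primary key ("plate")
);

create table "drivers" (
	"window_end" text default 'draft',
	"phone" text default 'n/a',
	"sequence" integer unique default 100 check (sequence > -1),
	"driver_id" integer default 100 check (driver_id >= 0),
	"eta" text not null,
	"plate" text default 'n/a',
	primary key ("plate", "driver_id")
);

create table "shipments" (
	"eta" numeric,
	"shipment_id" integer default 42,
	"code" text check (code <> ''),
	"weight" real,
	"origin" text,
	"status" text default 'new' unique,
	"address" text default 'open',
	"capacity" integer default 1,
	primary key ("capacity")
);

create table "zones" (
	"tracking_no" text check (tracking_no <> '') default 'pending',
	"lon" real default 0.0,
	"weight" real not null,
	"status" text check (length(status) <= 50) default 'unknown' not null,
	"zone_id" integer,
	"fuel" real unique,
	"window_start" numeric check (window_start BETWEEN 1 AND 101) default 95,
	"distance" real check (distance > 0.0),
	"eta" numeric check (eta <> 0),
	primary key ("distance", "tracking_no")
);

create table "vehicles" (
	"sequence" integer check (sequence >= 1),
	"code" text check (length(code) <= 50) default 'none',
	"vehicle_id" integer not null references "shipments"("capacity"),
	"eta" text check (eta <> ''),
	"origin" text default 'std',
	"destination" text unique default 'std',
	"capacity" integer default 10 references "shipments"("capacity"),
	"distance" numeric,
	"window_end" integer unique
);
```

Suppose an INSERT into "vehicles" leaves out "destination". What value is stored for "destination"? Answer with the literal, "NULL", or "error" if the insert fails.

destination has an explicit DEFAULT 'std'.
When the column is omitted from an INSERT, that default is used.

'std'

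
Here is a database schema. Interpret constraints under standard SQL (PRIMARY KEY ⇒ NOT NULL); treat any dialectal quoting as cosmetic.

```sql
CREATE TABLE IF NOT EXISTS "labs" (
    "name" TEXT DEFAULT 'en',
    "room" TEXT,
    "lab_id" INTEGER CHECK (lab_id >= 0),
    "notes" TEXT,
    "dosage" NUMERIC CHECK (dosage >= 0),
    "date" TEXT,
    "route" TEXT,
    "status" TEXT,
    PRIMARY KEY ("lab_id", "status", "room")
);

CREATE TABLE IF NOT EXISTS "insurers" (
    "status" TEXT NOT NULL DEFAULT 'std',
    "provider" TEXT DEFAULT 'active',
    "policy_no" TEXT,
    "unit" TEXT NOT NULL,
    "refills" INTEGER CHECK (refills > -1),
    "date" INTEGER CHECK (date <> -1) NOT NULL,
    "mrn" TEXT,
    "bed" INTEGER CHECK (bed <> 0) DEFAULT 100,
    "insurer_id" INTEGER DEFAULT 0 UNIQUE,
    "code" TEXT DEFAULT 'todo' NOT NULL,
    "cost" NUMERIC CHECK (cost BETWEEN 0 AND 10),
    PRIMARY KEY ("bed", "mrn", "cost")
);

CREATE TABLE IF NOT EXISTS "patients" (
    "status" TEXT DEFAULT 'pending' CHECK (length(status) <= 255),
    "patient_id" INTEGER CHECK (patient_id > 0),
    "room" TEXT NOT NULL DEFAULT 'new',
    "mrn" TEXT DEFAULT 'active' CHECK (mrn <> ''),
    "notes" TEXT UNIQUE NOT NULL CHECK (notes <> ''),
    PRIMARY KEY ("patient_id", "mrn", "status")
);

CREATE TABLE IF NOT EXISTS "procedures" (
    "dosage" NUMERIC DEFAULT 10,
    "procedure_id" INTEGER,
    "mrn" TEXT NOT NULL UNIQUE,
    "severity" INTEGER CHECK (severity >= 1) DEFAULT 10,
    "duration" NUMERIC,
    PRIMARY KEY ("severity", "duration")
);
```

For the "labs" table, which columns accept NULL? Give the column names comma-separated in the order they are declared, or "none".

- name: DEFAULT only fills an omitted column; an explicit NULL is still allowed → nullable.
- room: part of the PRIMARY KEY, which implies NOT NULL → not nullable.
- lab_id: part of the PRIMARY KEY, which implies NOT NULL → not nullable.
- notes: no NOT NULL constraint applies → nullable.
- dosage: CHECK does not forbid NULL (a CHECK constraint passes when its expression is NULL) → nullable.
- date: no NOT NULL constraint applies → nullable.
- route: no NOT NULL constraint applies → nullable.
- status: part of the PRIMARY KEY, which implies NOT NULL → not nullable.

name, notes, dosage, date, route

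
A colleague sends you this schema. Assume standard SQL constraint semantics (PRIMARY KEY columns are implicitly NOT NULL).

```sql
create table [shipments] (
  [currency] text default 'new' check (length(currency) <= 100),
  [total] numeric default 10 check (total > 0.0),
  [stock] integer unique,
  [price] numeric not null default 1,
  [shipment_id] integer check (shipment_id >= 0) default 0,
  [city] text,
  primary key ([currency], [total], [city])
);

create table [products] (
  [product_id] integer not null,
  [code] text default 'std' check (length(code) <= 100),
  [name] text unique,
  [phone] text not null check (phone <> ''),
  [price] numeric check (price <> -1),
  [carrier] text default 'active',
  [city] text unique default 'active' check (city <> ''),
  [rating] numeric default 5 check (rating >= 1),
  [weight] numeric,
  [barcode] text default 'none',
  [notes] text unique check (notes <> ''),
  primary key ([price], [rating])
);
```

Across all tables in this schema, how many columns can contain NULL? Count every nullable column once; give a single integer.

9

shipments: 2 nullable (stock, shipment_id — PK (currency, total, city) and explicit NOT NULL columns excluded).
products: 7 nullable (code, name, carrier, city, weight, barcode, notes — PK (price, rating) and explicit NOT NULL columns excluded).
Total: 2 + 7 = 9.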